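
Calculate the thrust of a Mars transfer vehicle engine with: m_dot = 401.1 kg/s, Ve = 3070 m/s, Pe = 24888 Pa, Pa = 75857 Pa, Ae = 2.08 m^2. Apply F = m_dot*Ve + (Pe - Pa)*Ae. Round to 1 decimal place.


Step 1: Momentum thrust = m_dot * Ve = 401.1 * 3070 = 1231377.0 N
Step 2: Pressure thrust = (Pe - Pa) * Ae = (24888 - 75857) * 2.08 = -106015.52 N
Step 3: Total thrust F = 1231377.0 + -106015.52 = 1125361.5 N

1125361.5


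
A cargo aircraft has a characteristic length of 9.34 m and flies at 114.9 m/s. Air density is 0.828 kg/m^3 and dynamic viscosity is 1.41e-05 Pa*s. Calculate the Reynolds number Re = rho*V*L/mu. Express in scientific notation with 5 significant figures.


Step 1: Numerator = rho * V * L = 0.828 * 114.9 * 9.34 = 888.581448
Step 2: Re = 888.581448 / 1.41e-05
Step 3: Re = 6.3020e+07

6.3020e+07


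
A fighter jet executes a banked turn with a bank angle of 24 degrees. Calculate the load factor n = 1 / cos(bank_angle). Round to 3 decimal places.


Step 1: Convert 24 degrees to radians = 0.418879
Step 2: cos(24 deg) = 0.913545
Step 3: n = 1 / 0.913545 = 1.095

1.095


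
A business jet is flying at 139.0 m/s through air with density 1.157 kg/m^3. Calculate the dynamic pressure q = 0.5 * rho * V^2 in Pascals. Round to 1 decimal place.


Step 1: V^2 = 139.0^2 = 19321.0
Step 2: q = 0.5 * 1.157 * 19321.0
Step 3: q = 11177.2 Pa

11177.2


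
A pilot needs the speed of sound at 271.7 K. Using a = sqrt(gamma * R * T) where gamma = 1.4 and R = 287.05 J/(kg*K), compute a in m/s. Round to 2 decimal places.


Step 1: gamma * R * T = 1.4 * 287.05 * 271.7 = 109188.079
Step 2: a = sqrt(109188.079) = 330.44 m/s

330.44


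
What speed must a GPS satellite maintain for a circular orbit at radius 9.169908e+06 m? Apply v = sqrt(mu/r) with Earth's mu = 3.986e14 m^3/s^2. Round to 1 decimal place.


Step 1: mu / r = 3.986e14 / 9.169908e+06 = 43468265.9848
Step 2: v = sqrt(43468265.9848) = 6593.0 m/s

6593.0


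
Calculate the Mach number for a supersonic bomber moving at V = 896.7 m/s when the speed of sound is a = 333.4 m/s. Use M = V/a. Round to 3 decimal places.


Step 1: M = V / a = 896.7 / 333.4
Step 2: M = 2.690

2.690


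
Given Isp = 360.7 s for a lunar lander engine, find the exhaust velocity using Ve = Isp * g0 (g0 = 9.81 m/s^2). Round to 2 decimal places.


Step 1: Ve = Isp * g0 = 360.7 * 9.81
Step 2: Ve = 3538.47 m/s

3538.47


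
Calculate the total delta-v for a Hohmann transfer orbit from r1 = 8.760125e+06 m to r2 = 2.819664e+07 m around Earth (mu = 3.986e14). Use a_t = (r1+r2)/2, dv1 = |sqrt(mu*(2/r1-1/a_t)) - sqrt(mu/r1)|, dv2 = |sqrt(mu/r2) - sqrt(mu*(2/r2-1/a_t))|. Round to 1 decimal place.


Step 1: Transfer semi-major axis a_t = (8.760125e+06 + 2.819664e+07) / 2 = 1.847838e+07 m
Step 2: v1 (circular at r1) = sqrt(mu/r1) = 6745.49 m/s
Step 3: v_t1 = sqrt(mu*(2/r1 - 1/a_t)) = 8332.59 m/s
Step 4: dv1 = |8332.59 - 6745.49| = 1587.1 m/s
Step 5: v2 (circular at r2) = 3759.85 m/s, v_t2 = 2588.77 m/s
Step 6: dv2 = |3759.85 - 2588.77| = 1171.08 m/s
Step 7: Total delta-v = 1587.1 + 1171.08 = 2758.2 m/s

2758.2


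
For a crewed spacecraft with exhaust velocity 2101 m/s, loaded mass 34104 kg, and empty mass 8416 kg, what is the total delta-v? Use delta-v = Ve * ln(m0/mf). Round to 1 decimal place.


Step 1: Mass ratio m0/mf = 34104 / 8416 = 4.052281
Step 2: ln(4.052281) = 1.39928
Step 3: delta-v = 2101 * 1.39928 = 2939.9 m/s

2939.9


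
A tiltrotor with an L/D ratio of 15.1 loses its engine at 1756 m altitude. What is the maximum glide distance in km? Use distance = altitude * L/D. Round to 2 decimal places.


Step 1: Glide distance = altitude * L/D = 1756 * 15.1 = 26515.6 m
Step 2: Convert to km: 26515.6 / 1000 = 26.52 km

26.52


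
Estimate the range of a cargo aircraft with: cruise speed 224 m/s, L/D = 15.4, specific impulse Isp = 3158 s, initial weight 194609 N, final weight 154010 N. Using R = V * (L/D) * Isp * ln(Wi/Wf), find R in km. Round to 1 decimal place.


Step 1: Coefficient = V * (L/D) * Isp = 224 * 15.4 * 3158 = 10893836.8 m
Step 2: Wi/Wf = 194609 / 154010 = 1.263613
Step 3: ln(1.263613) = 0.233975
Step 4: R = 10893836.8 * 0.233975 = 2548884.2 m = 2548.9 km

2548.9


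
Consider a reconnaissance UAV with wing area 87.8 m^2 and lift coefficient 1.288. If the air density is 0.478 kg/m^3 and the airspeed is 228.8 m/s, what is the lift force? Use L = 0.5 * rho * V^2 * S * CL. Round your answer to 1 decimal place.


Step 1: Calculate dynamic pressure q = 0.5 * 0.478 * 228.8^2 = 0.5 * 0.478 * 52349.44 = 12511.5162 Pa
Step 2: Multiply by wing area and lift coefficient: L = 12511.5162 * 87.8 * 1.288
Step 3: L = 1098511.1188 * 1.288 = 1414882.3 N

1414882.3


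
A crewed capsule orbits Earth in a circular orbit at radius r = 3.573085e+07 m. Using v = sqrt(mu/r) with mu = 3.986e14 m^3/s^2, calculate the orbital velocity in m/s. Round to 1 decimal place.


Step 1: mu / r = 3.986e14 / 3.573085e+07 = 11155626.0207
Step 2: v = sqrt(11155626.0207) = 3340.0 m/s

3340.0


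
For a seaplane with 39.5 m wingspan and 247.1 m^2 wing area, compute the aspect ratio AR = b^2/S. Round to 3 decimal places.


Step 1: b^2 = 39.5^2 = 1560.25
Step 2: AR = 1560.25 / 247.1 = 6.314

6.314


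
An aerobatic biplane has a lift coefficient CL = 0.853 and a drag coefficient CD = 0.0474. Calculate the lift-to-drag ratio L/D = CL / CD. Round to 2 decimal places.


Step 1: L/D = CL / CD = 0.853 / 0.0474
Step 2: L/D = 18.00

18.00


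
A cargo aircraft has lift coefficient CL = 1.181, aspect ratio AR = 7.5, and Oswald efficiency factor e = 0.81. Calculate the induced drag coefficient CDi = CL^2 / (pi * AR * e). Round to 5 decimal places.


Step 1: CL^2 = 1.181^2 = 1.394761
Step 2: pi * AR * e = 3.14159 * 7.5 * 0.81 = 19.085175
Step 3: CDi = 1.394761 / 19.085175 = 0.07308

0.07308


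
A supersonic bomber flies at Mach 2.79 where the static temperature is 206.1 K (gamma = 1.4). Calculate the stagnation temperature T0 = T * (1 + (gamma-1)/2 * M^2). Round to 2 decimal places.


Step 1: (gamma-1)/2 = 0.2
Step 2: M^2 = 7.7841
Step 3: 1 + 0.2 * 7.7841 = 2.55682
Step 4: T0 = 206.1 * 2.55682 = 526.96 K

526.96


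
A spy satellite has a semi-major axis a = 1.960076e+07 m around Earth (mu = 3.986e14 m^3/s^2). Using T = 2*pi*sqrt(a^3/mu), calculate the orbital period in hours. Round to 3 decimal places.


Step 1: a^3 / mu = 7.530412e+21 / 3.986e14 = 1.889215e+07
Step 2: sqrt(1.889215e+07) = 4346.5104 s
Step 3: T = 2*pi * 4346.5104 = 27309.93 s
Step 4: T in hours = 27309.93 / 3600 = 7.586 hours

7.586


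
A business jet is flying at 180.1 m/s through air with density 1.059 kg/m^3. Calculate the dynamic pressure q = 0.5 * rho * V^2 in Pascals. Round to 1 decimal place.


Step 1: V^2 = 180.1^2 = 32436.01
Step 2: q = 0.5 * 1.059 * 32436.01
Step 3: q = 17174.9 Pa

17174.9


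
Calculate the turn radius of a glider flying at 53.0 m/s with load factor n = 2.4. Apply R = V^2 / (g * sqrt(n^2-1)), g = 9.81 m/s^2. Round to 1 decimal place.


Step 1: V^2 = 53.0^2 = 2809.0
Step 2: n^2 - 1 = 2.4^2 - 1 = 4.76
Step 3: sqrt(4.76) = 2.181742
Step 4: R = 2809.0 / (9.81 * 2.181742) = 131.2 m

131.2


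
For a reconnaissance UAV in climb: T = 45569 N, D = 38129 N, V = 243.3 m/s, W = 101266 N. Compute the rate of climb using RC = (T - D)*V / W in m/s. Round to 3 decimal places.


Step 1: Excess thrust = T - D = 45569 - 38129 = 7440 N
Step 2: Excess power = 7440 * 243.3 = 1810152.0 W
Step 3: RC = 1810152.0 / 101266 = 17.875 m/s

17.875


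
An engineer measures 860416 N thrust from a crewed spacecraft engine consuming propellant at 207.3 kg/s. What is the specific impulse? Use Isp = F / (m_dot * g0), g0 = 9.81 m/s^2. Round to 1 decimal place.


Step 1: m_dot * g0 = 207.3 * 9.81 = 2033.61
Step 2: Isp = 860416 / 2033.61 = 423.1 s

423.1


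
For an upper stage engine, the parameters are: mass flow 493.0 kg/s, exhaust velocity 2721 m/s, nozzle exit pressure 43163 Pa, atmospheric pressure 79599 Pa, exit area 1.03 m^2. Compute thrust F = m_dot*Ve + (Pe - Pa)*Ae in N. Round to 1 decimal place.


Step 1: Momentum thrust = m_dot * Ve = 493.0 * 2721 = 1341453.0 N
Step 2: Pressure thrust = (Pe - Pa) * Ae = (43163 - 79599) * 1.03 = -37529.08 N
Step 3: Total thrust F = 1341453.0 + -37529.08 = 1303923.9 N

1303923.9


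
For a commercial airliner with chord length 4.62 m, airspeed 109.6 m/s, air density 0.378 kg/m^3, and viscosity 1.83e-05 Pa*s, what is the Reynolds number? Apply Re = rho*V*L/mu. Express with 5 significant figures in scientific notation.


Step 1: Numerator = rho * V * L = 0.378 * 109.6 * 4.62 = 191.401056
Step 2: Re = 191.401056 / 1.83e-05
Step 3: Re = 1.0459e+07

1.0459e+07


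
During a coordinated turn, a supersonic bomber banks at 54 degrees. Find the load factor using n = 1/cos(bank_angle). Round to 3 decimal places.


Step 1: Convert 54 degrees to radians = 0.942478
Step 2: cos(54 deg) = 0.587785
Step 3: n = 1 / 0.587785 = 1.701

1.701


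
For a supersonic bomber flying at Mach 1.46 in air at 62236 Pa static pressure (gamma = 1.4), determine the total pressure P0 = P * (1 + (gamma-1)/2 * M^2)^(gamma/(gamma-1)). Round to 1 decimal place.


Step 1: (gamma-1)/2 * M^2 = 0.2 * 2.1316 = 0.42632
Step 2: 1 + 0.42632 = 1.42632
Step 3: Exponent gamma/(gamma-1) = 3.5
Step 4: P0 = 62236 * 1.42632^3.5 = 215675.6 Pa

215675.6


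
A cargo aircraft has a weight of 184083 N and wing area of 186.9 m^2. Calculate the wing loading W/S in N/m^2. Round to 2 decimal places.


Step 1: Wing loading = W / S = 184083 / 186.9
Step 2: Wing loading = 984.93 N/m^2

984.93


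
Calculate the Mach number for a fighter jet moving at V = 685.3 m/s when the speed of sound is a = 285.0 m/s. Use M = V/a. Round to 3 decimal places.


Step 1: M = V / a = 685.3 / 285.0
Step 2: M = 2.405

2.405


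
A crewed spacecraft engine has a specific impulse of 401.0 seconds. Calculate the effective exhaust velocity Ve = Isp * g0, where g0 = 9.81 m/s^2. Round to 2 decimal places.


Step 1: Ve = Isp * g0 = 401.0 * 9.81
Step 2: Ve = 3933.81 m/s

3933.81


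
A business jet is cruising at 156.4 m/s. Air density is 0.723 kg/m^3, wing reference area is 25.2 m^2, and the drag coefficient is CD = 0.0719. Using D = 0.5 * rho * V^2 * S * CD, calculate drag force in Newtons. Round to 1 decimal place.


Step 1: Dynamic pressure q = 0.5 * 0.723 * 156.4^2 = 8842.637 Pa
Step 2: Drag D = q * S * CD = 8842.637 * 25.2 * 0.0719
Step 3: D = 16021.8 N

16021.8


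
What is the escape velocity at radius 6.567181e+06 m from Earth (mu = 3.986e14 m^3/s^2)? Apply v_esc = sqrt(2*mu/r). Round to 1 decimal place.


Step 1: 2*mu/r = 2 * 3.986e14 / 6.567181e+06 = 121391507.254
Step 2: v_esc = sqrt(121391507.254) = 11017.8 m/s

11017.8


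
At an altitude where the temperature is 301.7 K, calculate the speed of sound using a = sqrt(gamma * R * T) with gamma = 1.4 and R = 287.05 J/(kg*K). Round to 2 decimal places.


Step 1: gamma * R * T = 1.4 * 287.05 * 301.7 = 121244.179
Step 2: a = sqrt(121244.179) = 348.20 m/s

348.20


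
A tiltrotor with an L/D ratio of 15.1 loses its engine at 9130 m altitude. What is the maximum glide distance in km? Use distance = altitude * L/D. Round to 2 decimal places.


Step 1: Glide distance = altitude * L/D = 9130 * 15.1 = 137863.0 m
Step 2: Convert to km: 137863.0 / 1000 = 137.86 km

137.86


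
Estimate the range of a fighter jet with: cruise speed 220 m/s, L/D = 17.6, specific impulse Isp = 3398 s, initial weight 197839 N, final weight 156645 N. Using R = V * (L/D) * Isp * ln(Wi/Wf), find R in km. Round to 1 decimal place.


Step 1: Coefficient = V * (L/D) * Isp = 220 * 17.6 * 3398 = 13157056.0 m
Step 2: Wi/Wf = 197839 / 156645 = 1.262977
Step 3: ln(1.262977) = 0.233471
Step 4: R = 13157056.0 * 0.233471 = 3071797.2 m = 3071.8 km

3071.8


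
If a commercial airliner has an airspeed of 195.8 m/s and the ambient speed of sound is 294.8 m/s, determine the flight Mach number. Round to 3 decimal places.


Step 1: M = V / a = 195.8 / 294.8
Step 2: M = 0.664

0.664


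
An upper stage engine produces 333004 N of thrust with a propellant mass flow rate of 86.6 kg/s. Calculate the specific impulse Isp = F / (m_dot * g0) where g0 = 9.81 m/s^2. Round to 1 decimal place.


Step 1: m_dot * g0 = 86.6 * 9.81 = 849.55
Step 2: Isp = 333004 / 849.55 = 392.0 s

392.0


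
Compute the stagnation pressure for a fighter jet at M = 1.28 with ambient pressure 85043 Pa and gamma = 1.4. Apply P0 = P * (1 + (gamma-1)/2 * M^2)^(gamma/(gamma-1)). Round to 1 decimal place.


Step 1: (gamma-1)/2 * M^2 = 0.2 * 1.6384 = 0.32768
Step 2: 1 + 0.32768 = 1.32768
Step 3: Exponent gamma/(gamma-1) = 3.5
Step 4: P0 = 85043 * 1.32768^3.5 = 229332.5 Pa

229332.5


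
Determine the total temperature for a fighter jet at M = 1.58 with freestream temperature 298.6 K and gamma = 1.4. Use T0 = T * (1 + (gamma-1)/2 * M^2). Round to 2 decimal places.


Step 1: (gamma-1)/2 = 0.2
Step 2: M^2 = 2.4964
Step 3: 1 + 0.2 * 2.4964 = 1.49928
Step 4: T0 = 298.6 * 1.49928 = 447.69 K

447.69


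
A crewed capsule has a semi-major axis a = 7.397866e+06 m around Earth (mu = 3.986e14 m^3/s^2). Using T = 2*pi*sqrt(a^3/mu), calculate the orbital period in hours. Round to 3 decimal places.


Step 1: a^3 / mu = 4.048735e+20 / 3.986e14 = 1.015739e+06
Step 2: sqrt(1.015739e+06) = 1007.8387 s
Step 3: T = 2*pi * 1007.8387 = 6332.44 s
Step 4: T in hours = 6332.44 / 3600 = 1.759 hours

1.759


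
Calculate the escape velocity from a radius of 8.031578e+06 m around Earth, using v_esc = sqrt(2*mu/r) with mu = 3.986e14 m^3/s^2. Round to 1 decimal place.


Step 1: 2*mu/r = 2 * 3.986e14 / 8.031578e+06 = 99258203.058
Step 2: v_esc = sqrt(99258203.058) = 9962.8 m/s

9962.8


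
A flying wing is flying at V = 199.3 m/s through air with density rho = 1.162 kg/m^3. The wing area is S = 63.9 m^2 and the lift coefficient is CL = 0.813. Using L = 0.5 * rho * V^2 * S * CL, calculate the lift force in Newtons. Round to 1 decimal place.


Step 1: Calculate dynamic pressure q = 0.5 * 1.162 * 199.3^2 = 0.5 * 1.162 * 39720.49 = 23077.6047 Pa
Step 2: Multiply by wing area and lift coefficient: L = 23077.6047 * 63.9 * 0.813
Step 3: L = 1474658.9397 * 0.813 = 1198897.7 N

1198897.7


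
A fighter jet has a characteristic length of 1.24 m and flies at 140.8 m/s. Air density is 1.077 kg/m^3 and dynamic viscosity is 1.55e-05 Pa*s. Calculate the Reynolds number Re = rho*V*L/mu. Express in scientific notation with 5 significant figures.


Step 1: Numerator = rho * V * L = 1.077 * 140.8 * 1.24 = 188.035584
Step 2: Re = 188.035584 / 1.55e-05
Step 3: Re = 1.2131e+07

1.2131e+07


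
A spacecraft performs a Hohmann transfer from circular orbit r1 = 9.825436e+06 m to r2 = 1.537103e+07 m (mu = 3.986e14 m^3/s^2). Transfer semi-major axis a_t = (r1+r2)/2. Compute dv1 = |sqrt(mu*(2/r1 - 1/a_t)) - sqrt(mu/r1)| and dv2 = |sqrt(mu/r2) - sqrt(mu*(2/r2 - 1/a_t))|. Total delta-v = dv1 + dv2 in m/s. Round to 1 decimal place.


Step 1: Transfer semi-major axis a_t = (9.825436e+06 + 1.537103e+07) / 2 = 1.259823e+07 m
Step 2: v1 (circular at r1) = sqrt(mu/r1) = 6369.32 m/s
Step 3: v_t1 = sqrt(mu*(2/r1 - 1/a_t)) = 7035.41 m/s
Step 4: dv1 = |7035.41 - 6369.32| = 666.09 m/s
Step 5: v2 (circular at r2) = 5092.34 m/s, v_t2 = 4497.16 m/s
Step 6: dv2 = |5092.34 - 4497.16| = 595.18 m/s
Step 7: Total delta-v = 666.09 + 595.18 = 1261.3 m/s

1261.3


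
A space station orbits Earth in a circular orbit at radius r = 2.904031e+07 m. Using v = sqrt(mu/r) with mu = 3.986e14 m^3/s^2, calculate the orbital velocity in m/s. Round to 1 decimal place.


Step 1: mu / r = 3.986e14 / 2.904031e+07 = 13725748.7954
Step 2: v = sqrt(13725748.7954) = 3704.8 m/s

3704.8


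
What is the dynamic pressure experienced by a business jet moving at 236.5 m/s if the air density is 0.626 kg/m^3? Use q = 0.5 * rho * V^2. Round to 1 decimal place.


Step 1: V^2 = 236.5^2 = 55932.25
Step 2: q = 0.5 * 0.626 * 55932.25
Step 3: q = 17506.8 Pa

17506.8


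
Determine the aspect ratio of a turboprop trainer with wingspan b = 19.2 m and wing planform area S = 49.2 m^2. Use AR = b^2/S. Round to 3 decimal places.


Step 1: b^2 = 19.2^2 = 368.64
Step 2: AR = 368.64 / 49.2 = 7.493

7.493


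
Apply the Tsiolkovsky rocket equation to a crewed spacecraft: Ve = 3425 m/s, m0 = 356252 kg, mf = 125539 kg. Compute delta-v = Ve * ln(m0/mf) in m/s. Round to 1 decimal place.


Step 1: Mass ratio m0/mf = 356252 / 125539 = 2.837779
Step 2: ln(2.837779) = 1.043022
Step 3: delta-v = 3425 * 1.043022 = 3572.3 m/s

3572.3


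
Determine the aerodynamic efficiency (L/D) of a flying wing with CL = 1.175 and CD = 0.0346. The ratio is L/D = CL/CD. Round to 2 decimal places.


Step 1: L/D = CL / CD = 1.175 / 0.0346
Step 2: L/D = 33.96

33.96


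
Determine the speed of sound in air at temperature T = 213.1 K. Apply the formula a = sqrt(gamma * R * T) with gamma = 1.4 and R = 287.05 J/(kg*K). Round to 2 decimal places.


Step 1: gamma * R * T = 1.4 * 287.05 * 213.1 = 85638.497
Step 2: a = sqrt(85638.497) = 292.64 m/s

292.64


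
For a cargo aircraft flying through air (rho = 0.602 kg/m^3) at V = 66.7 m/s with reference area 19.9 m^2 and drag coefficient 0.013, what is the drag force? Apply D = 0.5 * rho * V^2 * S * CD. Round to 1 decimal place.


Step 1: Dynamic pressure q = 0.5 * 0.602 * 66.7^2 = 1339.1159 Pa
Step 2: Drag D = q * S * CD = 1339.1159 * 19.9 * 0.013
Step 3: D = 346.4 N

346.4


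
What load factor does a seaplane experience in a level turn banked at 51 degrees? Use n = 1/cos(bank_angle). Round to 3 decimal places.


Step 1: Convert 51 degrees to radians = 0.890118
Step 2: cos(51 deg) = 0.62932
Step 3: n = 1 / 0.62932 = 1.589

1.589


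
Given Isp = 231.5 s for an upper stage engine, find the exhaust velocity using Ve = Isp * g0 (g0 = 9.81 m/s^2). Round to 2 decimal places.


Step 1: Ve = Isp * g0 = 231.5 * 9.81
Step 2: Ve = 2271.02 m/s

2271.02


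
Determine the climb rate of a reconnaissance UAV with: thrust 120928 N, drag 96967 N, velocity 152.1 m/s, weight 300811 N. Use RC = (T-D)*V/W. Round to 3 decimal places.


Step 1: Excess thrust = T - D = 120928 - 96967 = 23961 N
Step 2: Excess power = 23961 * 152.1 = 3644468.1 W
Step 3: RC = 3644468.1 / 300811 = 12.115 m/s

12.115


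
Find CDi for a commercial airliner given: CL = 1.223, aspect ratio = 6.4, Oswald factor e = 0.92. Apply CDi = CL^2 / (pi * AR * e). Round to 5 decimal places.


Step 1: CL^2 = 1.223^2 = 1.495729
Step 2: pi * AR * e = 3.14159 * 6.4 * 0.92 = 18.497698
Step 3: CDi = 1.495729 / 18.497698 = 0.08086

0.08086


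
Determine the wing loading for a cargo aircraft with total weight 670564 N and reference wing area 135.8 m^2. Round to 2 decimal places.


Step 1: Wing loading = W / S = 670564 / 135.8
Step 2: Wing loading = 4937.88 N/m^2

4937.88


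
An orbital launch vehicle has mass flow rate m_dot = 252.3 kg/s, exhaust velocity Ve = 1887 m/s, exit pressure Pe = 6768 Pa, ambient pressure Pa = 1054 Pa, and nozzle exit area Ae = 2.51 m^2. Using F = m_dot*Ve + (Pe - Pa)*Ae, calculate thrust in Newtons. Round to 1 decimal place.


Step 1: Momentum thrust = m_dot * Ve = 252.3 * 1887 = 476090.1 N
Step 2: Pressure thrust = (Pe - Pa) * Ae = (6768 - 1054) * 2.51 = 14342.14 N
Step 3: Total thrust F = 476090.1 + 14342.14 = 490432.2 N

490432.2


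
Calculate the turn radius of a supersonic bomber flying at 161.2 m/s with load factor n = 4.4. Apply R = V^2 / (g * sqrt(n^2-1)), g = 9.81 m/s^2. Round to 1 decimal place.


Step 1: V^2 = 161.2^2 = 25985.44
Step 2: n^2 - 1 = 4.4^2 - 1 = 18.36
Step 3: sqrt(18.36) = 4.284857
Step 4: R = 25985.44 / (9.81 * 4.284857) = 618.2 m

618.2


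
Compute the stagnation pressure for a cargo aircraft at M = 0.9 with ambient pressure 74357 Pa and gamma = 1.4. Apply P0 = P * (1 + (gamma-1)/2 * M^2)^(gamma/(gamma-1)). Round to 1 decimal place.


Step 1: (gamma-1)/2 * M^2 = 0.2 * 0.81 = 0.162
Step 2: 1 + 0.162 = 1.162
Step 3: Exponent gamma/(gamma-1) = 3.5
Step 4: P0 = 74357 * 1.162^3.5 = 125760.2 Pa

125760.2


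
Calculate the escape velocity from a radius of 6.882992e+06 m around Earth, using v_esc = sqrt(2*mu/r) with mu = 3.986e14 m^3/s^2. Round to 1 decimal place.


Step 1: 2*mu/r = 2 * 3.986e14 / 6.882992e+06 = 115821724.0409
Step 2: v_esc = sqrt(115821724.0409) = 10762.1 m/s

10762.1


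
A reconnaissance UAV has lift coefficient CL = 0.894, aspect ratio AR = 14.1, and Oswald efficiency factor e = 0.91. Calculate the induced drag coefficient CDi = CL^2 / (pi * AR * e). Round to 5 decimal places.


Step 1: CL^2 = 0.894^2 = 0.799236
Step 2: pi * AR * e = 3.14159 * 14.1 * 0.91 = 40.309775
Step 3: CDi = 0.799236 / 40.309775 = 0.01983

0.01983


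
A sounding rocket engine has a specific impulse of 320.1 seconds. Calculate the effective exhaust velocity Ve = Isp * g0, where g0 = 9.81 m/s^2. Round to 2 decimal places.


Step 1: Ve = Isp * g0 = 320.1 * 9.81
Step 2: Ve = 3140.18 m/s

3140.18


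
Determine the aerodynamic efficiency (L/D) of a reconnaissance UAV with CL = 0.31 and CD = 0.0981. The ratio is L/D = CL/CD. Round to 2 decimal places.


Step 1: L/D = CL / CD = 0.31 / 0.0981
Step 2: L/D = 3.16

3.16


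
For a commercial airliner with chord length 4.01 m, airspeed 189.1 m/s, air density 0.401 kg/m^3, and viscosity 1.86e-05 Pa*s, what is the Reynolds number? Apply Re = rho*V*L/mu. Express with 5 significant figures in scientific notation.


Step 1: Numerator = rho * V * L = 0.401 * 189.1 * 4.01 = 304.074691
Step 2: Re = 304.074691 / 1.86e-05
Step 3: Re = 1.6348e+07

1.6348e+07


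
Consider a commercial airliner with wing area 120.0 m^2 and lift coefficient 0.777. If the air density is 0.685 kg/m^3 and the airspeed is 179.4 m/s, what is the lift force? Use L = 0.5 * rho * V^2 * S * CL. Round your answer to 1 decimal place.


Step 1: Calculate dynamic pressure q = 0.5 * 0.685 * 179.4^2 = 0.5 * 0.685 * 32184.36 = 11023.1433 Pa
Step 2: Multiply by wing area and lift coefficient: L = 11023.1433 * 120.0 * 0.777
Step 3: L = 1322777.196 * 0.777 = 1027797.9 N

1027797.9


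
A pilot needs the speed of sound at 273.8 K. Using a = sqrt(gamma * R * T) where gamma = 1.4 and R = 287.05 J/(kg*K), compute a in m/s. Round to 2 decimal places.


Step 1: gamma * R * T = 1.4 * 287.05 * 273.8 = 110032.006
Step 2: a = sqrt(110032.006) = 331.71 m/s

331.71


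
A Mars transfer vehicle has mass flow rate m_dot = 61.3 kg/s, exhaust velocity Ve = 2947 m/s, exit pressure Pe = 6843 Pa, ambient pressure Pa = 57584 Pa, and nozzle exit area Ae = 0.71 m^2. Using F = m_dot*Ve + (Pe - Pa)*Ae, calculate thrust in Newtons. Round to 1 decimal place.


Step 1: Momentum thrust = m_dot * Ve = 61.3 * 2947 = 180651.1 N
Step 2: Pressure thrust = (Pe - Pa) * Ae = (6843 - 57584) * 0.71 = -36026.11 N
Step 3: Total thrust F = 180651.1 + -36026.11 = 144625.0 N

144625.0


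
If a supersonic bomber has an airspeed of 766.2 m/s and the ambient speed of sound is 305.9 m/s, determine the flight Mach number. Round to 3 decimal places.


Step 1: M = V / a = 766.2 / 305.9
Step 2: M = 2.505

2.505


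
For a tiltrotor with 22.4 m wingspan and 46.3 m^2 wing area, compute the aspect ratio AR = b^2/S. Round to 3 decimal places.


Step 1: b^2 = 22.4^2 = 501.76
Step 2: AR = 501.76 / 46.3 = 10.837

10.837


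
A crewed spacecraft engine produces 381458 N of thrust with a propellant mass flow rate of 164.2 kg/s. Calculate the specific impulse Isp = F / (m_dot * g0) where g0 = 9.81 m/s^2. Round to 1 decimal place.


Step 1: m_dot * g0 = 164.2 * 9.81 = 1610.8
Step 2: Isp = 381458 / 1610.8 = 236.8 s

236.8


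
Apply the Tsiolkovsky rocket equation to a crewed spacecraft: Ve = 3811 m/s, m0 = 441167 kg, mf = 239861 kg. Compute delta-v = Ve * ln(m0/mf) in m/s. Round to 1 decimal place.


Step 1: Mass ratio m0/mf = 441167 / 239861 = 1.839261
Step 2: ln(1.839261) = 0.609364
Step 3: delta-v = 3811 * 0.609364 = 2322.3 m/s

2322.3


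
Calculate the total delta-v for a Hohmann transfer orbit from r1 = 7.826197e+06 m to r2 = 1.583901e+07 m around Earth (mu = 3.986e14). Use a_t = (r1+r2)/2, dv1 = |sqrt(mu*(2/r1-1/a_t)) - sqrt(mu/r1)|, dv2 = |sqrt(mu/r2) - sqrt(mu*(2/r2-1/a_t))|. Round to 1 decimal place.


Step 1: Transfer semi-major axis a_t = (7.826197e+06 + 1.583901e+07) / 2 = 1.183260e+07 m
Step 2: v1 (circular at r1) = sqrt(mu/r1) = 7136.63 m/s
Step 3: v_t1 = sqrt(mu*(2/r1 - 1/a_t)) = 8256.9 m/s
Step 4: dv1 = |8256.9 - 7136.63| = 1120.27 m/s
Step 5: v2 (circular at r2) = 5016.54 m/s, v_t2 = 4079.81 m/s
Step 6: dv2 = |5016.54 - 4079.81| = 936.73 m/s
Step 7: Total delta-v = 1120.27 + 936.73 = 2057.0 m/s

2057.0


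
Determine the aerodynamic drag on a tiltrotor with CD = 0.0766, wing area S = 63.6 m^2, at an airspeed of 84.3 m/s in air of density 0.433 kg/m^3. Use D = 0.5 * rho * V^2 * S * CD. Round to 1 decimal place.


Step 1: Dynamic pressure q = 0.5 * 0.433 * 84.3^2 = 1538.5551 Pa
Step 2: Drag D = q * S * CD = 1538.5551 * 63.6 * 0.0766
Step 3: D = 7495.5 N

7495.5


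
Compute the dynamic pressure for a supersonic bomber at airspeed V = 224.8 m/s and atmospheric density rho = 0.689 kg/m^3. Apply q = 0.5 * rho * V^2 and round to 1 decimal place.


Step 1: V^2 = 224.8^2 = 50535.04
Step 2: q = 0.5 * 0.689 * 50535.04
Step 3: q = 17409.3 Pa

17409.3


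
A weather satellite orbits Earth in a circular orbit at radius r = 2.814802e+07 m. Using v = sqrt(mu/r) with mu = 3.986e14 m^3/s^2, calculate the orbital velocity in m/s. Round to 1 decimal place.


Step 1: mu / r = 3.986e14 / 2.814802e+07 = 14160853.9428
Step 2: v = sqrt(14160853.9428) = 3763.1 m/s

3763.1


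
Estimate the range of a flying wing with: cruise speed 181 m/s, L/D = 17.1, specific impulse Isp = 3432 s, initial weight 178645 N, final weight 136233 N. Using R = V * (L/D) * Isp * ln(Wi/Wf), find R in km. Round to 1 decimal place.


Step 1: Coefficient = V * (L/D) * Isp = 181 * 17.1 * 3432 = 10622383.2 m
Step 2: Wi/Wf = 178645 / 136233 = 1.31132
Step 3: ln(1.31132) = 0.271034
Step 4: R = 10622383.2 * 0.271034 = 2879026.4 m = 2879.0 km

2879.0


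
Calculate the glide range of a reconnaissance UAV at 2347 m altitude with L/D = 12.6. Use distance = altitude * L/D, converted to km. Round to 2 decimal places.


Step 1: Glide distance = altitude * L/D = 2347 * 12.6 = 29572.2 m
Step 2: Convert to km: 29572.2 / 1000 = 29.57 km

29.57


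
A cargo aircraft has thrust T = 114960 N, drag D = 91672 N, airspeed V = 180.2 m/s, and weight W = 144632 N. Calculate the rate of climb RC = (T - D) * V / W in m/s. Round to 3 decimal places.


Step 1: Excess thrust = T - D = 114960 - 91672 = 23288 N
Step 2: Excess power = 23288 * 180.2 = 4196497.6 W
Step 3: RC = 4196497.6 / 144632 = 29.015 m/s

29.015


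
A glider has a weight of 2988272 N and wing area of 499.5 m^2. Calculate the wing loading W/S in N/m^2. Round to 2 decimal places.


Step 1: Wing loading = W / S = 2988272 / 499.5
Step 2: Wing loading = 5982.53 N/m^2

5982.53


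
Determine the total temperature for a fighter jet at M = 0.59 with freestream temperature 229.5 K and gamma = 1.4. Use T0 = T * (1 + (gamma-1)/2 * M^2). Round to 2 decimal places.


Step 1: (gamma-1)/2 = 0.2
Step 2: M^2 = 0.3481
Step 3: 1 + 0.2 * 0.3481 = 1.06962
Step 4: T0 = 229.5 * 1.06962 = 245.48 K

245.48


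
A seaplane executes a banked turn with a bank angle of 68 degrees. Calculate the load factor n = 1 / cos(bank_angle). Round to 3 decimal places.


Step 1: Convert 68 degrees to radians = 1.186824
Step 2: cos(68 deg) = 0.374607
Step 3: n = 1 / 0.374607 = 2.669

2.669


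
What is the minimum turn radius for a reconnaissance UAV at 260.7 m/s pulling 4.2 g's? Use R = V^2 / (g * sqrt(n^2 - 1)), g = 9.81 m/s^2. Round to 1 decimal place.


Step 1: V^2 = 260.7^2 = 67964.49
Step 2: n^2 - 1 = 4.2^2 - 1 = 16.64
Step 3: sqrt(16.64) = 4.079216
Step 4: R = 67964.49 / (9.81 * 4.079216) = 1698.4 m

1698.4


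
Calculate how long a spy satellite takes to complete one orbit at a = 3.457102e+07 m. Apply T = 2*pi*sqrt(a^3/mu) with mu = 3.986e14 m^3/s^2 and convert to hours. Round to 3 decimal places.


Step 1: a^3 / mu = 4.131774e+22 / 3.986e14 = 1.036572e+08
Step 2: sqrt(1.036572e+08) = 10181.2158 s
Step 3: T = 2*pi * 10181.2158 = 63970.47 s
Step 4: T in hours = 63970.47 / 3600 = 17.770 hours

17.770


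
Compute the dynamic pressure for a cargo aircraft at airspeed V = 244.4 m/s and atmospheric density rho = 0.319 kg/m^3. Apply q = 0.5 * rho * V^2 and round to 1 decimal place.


Step 1: V^2 = 244.4^2 = 59731.36
Step 2: q = 0.5 * 0.319 * 59731.36
Step 3: q = 9527.2 Pa

9527.2


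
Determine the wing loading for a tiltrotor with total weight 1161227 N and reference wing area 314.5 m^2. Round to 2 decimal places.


Step 1: Wing loading = W / S = 1161227 / 314.5
Step 2: Wing loading = 3692.30 N/m^2

3692.30


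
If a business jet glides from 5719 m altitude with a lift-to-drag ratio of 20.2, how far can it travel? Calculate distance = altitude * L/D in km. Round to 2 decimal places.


Step 1: Glide distance = altitude * L/D = 5719 * 20.2 = 115523.8 m
Step 2: Convert to km: 115523.8 / 1000 = 115.52 km

115.52


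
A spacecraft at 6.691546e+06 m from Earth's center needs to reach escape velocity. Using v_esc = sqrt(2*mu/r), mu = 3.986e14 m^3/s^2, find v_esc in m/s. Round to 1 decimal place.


Step 1: 2*mu/r = 2 * 3.986e14 / 6.691546e+06 = 119135398.6059
Step 2: v_esc = sqrt(119135398.6059) = 10914.9 m/s

10914.9


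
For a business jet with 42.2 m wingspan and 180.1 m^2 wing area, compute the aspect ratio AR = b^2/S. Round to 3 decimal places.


Step 1: b^2 = 42.2^2 = 1780.84
Step 2: AR = 1780.84 / 180.1 = 9.888

9.888


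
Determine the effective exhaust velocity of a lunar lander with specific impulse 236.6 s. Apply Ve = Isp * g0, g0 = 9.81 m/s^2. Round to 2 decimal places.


Step 1: Ve = Isp * g0 = 236.6 * 9.81
Step 2: Ve = 2321.05 m/s

2321.05


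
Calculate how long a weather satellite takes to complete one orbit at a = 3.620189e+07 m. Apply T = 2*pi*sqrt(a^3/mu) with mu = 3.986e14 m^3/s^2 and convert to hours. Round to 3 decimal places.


Step 1: a^3 / mu = 4.744536e+22 / 3.986e14 = 1.190300e+08
Step 2: sqrt(1.190300e+08) = 10910.0871 s
Step 3: T = 2*pi * 10910.0871 = 68550.1 s
Step 4: T in hours = 68550.1 / 3600 = 19.042 hours

19.042


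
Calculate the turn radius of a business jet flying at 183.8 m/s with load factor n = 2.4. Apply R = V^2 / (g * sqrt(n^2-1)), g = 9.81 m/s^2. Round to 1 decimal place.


Step 1: V^2 = 183.8^2 = 33782.44
Step 2: n^2 - 1 = 2.4^2 - 1 = 4.76
Step 3: sqrt(4.76) = 2.181742
Step 4: R = 33782.44 / (9.81 * 2.181742) = 1578.4 m

1578.4


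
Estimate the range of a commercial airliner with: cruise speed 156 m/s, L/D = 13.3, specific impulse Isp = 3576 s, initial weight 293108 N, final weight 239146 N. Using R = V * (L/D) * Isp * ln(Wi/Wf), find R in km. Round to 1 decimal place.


Step 1: Coefficient = V * (L/D) * Isp = 156 * 13.3 * 3576 = 7419484.8 m
Step 2: Wi/Wf = 293108 / 239146 = 1.225645
Step 3: ln(1.225645) = 0.203467
Step 4: R = 7419484.8 * 0.203467 = 1509619.6 m = 1509.6 km

1509.6


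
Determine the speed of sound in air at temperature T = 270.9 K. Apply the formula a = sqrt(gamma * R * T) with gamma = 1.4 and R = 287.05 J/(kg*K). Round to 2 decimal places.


Step 1: gamma * R * T = 1.4 * 287.05 * 270.9 = 108866.583
Step 2: a = sqrt(108866.583) = 329.95 m/s

329.95


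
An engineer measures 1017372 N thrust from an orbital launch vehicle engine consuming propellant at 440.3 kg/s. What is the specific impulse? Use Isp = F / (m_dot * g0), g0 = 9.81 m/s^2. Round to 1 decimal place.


Step 1: m_dot * g0 = 440.3 * 9.81 = 4319.34
Step 2: Isp = 1017372 / 4319.34 = 235.5 s

235.5


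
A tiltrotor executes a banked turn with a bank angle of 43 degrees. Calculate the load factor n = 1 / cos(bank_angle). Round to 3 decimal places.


Step 1: Convert 43 degrees to radians = 0.750492
Step 2: cos(43 deg) = 0.731354
Step 3: n = 1 / 0.731354 = 1.367

1.367


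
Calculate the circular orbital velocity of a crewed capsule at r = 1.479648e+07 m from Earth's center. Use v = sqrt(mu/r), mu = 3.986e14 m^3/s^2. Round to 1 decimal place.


Step 1: mu / r = 3.986e14 / 1.479648e+07 = 26938839.5078
Step 2: v = sqrt(26938839.5078) = 5190.3 m/s

5190.3


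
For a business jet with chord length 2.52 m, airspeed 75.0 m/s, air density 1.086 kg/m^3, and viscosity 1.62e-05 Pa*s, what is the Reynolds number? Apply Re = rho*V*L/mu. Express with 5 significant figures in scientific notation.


Step 1: Numerator = rho * V * L = 1.086 * 75.0 * 2.52 = 205.254
Step 2: Re = 205.254 / 1.62e-05
Step 3: Re = 1.2670e+07

1.2670e+07


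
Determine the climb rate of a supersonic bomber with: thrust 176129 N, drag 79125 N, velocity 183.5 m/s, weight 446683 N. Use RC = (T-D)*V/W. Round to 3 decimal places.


Step 1: Excess thrust = T - D = 176129 - 79125 = 97004 N
Step 2: Excess power = 97004 * 183.5 = 17800234.0 W
Step 3: RC = 17800234.0 / 446683 = 39.850 m/s

39.850


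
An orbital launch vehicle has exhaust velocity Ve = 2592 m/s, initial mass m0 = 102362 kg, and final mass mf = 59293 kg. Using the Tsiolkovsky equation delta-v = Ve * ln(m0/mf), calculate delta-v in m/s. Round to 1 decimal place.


Step 1: Mass ratio m0/mf = 102362 / 59293 = 1.726376
Step 2: ln(1.726376) = 0.546024
Step 3: delta-v = 2592 * 0.546024 = 1415.3 m/s

1415.3


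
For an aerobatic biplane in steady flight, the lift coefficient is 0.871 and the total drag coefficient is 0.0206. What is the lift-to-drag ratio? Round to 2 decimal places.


Step 1: L/D = CL / CD = 0.871 / 0.0206
Step 2: L/D = 42.28

42.28


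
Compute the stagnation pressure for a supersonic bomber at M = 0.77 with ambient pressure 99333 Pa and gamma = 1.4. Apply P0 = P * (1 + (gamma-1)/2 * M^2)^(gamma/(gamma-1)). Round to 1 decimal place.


Step 1: (gamma-1)/2 * M^2 = 0.2 * 0.5929 = 0.11858
Step 2: 1 + 0.11858 = 1.11858
Step 3: Exponent gamma/(gamma-1) = 3.5
Step 4: P0 = 99333 * 1.11858^3.5 = 147037.5 Pa

147037.5


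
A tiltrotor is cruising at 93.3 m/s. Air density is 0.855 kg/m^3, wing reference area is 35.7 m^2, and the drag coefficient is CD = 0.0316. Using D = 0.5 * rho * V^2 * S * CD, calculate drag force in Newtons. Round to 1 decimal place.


Step 1: Dynamic pressure q = 0.5 * 0.855 * 93.3^2 = 3721.3405 Pa
Step 2: Drag D = q * S * CD = 3721.3405 * 35.7 * 0.0316
Step 3: D = 4198.1 N

4198.1


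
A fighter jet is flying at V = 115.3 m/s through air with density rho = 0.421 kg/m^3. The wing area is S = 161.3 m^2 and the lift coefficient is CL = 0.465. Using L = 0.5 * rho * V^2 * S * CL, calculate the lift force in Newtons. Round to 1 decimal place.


Step 1: Calculate dynamic pressure q = 0.5 * 0.421 * 115.3^2 = 0.5 * 0.421 * 13294.09 = 2798.4059 Pa
Step 2: Multiply by wing area and lift coefficient: L = 2798.4059 * 161.3 * 0.465
Step 3: L = 451382.8789 * 0.465 = 209893.0 N

209893.0


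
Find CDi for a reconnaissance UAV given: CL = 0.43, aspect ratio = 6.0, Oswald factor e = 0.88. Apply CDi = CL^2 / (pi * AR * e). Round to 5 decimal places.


Step 1: CL^2 = 0.43^2 = 0.1849
Step 2: pi * AR * e = 3.14159 * 6.0 * 0.88 = 16.587609
Step 3: CDi = 0.1849 / 16.587609 = 0.01115

0.01115


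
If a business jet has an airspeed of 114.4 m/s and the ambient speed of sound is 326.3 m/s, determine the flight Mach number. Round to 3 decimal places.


Step 1: M = V / a = 114.4 / 326.3
Step 2: M = 0.351

0.351


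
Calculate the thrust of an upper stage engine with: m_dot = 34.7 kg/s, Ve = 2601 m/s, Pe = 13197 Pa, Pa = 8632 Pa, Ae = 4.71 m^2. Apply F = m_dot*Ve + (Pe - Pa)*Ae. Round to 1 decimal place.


Step 1: Momentum thrust = m_dot * Ve = 34.7 * 2601 = 90254.7 N
Step 2: Pressure thrust = (Pe - Pa) * Ae = (13197 - 8632) * 4.71 = 21501.15 N
Step 3: Total thrust F = 90254.7 + 21501.15 = 111755.9 N

111755.9


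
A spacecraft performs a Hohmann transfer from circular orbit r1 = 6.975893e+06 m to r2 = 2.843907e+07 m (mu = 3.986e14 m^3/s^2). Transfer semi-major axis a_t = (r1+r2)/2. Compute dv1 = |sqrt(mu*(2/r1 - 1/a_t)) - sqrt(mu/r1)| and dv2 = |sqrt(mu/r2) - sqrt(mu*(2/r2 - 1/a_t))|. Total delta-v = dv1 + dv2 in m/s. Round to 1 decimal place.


Step 1: Transfer semi-major axis a_t = (6.975893e+06 + 2.843907e+07) / 2 = 1.770748e+07 m
Step 2: v1 (circular at r1) = sqrt(mu/r1) = 7559.08 m/s
Step 3: v_t1 = sqrt(mu*(2/r1 - 1/a_t)) = 9579.61 m/s
Step 4: dv1 = |9579.61 - 7559.08| = 2020.54 m/s
Step 5: v2 (circular at r2) = 3743.79 m/s, v_t2 = 2349.81 m/s
Step 6: dv2 = |3743.79 - 2349.81| = 1393.98 m/s
Step 7: Total delta-v = 2020.54 + 1393.98 = 3414.5 m/s

3414.5


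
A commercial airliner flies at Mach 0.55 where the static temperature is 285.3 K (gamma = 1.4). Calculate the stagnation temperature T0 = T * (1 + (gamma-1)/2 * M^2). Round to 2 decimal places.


Step 1: (gamma-1)/2 = 0.2
Step 2: M^2 = 0.3025
Step 3: 1 + 0.2 * 0.3025 = 1.0605
Step 4: T0 = 285.3 * 1.0605 = 302.56 K

302.56


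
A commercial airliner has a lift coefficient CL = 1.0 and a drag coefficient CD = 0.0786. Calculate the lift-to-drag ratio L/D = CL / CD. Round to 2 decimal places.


Step 1: L/D = CL / CD = 1.0 / 0.0786
Step 2: L/D = 12.72

12.72


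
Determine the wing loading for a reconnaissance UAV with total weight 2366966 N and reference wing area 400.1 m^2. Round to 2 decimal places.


Step 1: Wing loading = W / S = 2366966 / 400.1
Step 2: Wing loading = 5915.94 N/m^2

5915.94


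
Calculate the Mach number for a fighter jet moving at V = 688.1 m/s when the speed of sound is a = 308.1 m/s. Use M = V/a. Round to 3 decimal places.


Step 1: M = V / a = 688.1 / 308.1
Step 2: M = 2.233

2.233


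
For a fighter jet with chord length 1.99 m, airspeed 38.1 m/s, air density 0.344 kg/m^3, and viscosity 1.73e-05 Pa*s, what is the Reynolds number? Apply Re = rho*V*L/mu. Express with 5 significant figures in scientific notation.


Step 1: Numerator = rho * V * L = 0.344 * 38.1 * 1.99 = 26.081736
Step 2: Re = 26.081736 / 1.73e-05
Step 3: Re = 1.5076e+06

1.5076e+06


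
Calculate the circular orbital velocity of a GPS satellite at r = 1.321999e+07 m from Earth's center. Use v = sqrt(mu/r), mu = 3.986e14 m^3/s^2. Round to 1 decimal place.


Step 1: mu / r = 3.986e14 / 1.321999e+07 = 30151308.7378
Step 2: v = sqrt(30151308.7378) = 5491.0 m/s

5491.0


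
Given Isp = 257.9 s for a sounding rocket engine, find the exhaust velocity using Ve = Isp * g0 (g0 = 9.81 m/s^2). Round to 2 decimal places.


Step 1: Ve = Isp * g0 = 257.9 * 9.81
Step 2: Ve = 2530.00 m/s

2530.00


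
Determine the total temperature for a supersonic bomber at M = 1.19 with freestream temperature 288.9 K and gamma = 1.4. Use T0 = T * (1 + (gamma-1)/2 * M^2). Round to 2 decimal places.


Step 1: (gamma-1)/2 = 0.2
Step 2: M^2 = 1.4161
Step 3: 1 + 0.2 * 1.4161 = 1.28322
Step 4: T0 = 288.9 * 1.28322 = 370.72 K

370.72


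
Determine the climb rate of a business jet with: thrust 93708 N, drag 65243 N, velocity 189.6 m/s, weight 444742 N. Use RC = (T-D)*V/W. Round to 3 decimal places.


Step 1: Excess thrust = T - D = 93708 - 65243 = 28465 N
Step 2: Excess power = 28465 * 189.6 = 5396964.0 W
Step 3: RC = 5396964.0 / 444742 = 12.135 m/s

12.135


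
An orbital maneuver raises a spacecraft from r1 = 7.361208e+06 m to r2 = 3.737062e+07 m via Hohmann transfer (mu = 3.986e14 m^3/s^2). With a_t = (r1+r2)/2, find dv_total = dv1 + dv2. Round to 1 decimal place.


Step 1: Transfer semi-major axis a_t = (7.361208e+06 + 3.737062e+07) / 2 = 2.236591e+07 m
Step 2: v1 (circular at r1) = sqrt(mu/r1) = 7358.58 m/s
Step 3: v_t1 = sqrt(mu*(2/r1 - 1/a_t)) = 9511.87 m/s
Step 4: dv1 = |9511.87 - 7358.58| = 2153.29 m/s
Step 5: v2 (circular at r2) = 3265.9 m/s, v_t2 = 1873.63 m/s
Step 6: dv2 = |3265.9 - 1873.63| = 1392.27 m/s
Step 7: Total delta-v = 2153.29 + 1392.27 = 3545.6 m/s

3545.6


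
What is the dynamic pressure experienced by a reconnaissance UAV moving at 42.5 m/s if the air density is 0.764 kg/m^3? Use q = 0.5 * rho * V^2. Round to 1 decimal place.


Step 1: V^2 = 42.5^2 = 1806.25
Step 2: q = 0.5 * 0.764 * 1806.25
Step 3: q = 690.0 Pa

690.0
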